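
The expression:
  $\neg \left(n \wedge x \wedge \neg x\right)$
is always true.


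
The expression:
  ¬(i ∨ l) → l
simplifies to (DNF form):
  i ∨ l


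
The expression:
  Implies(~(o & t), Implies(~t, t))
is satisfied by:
  {t: True}


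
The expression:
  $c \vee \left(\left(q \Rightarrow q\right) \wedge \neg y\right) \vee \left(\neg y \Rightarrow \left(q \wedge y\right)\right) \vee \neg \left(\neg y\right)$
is always true.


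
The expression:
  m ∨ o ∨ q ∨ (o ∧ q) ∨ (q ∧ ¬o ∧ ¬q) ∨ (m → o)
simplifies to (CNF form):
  True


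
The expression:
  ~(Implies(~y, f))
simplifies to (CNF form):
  ~f & ~y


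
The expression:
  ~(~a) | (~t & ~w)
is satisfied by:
  {a: True, t: False, w: False}
  {a: True, w: True, t: False}
  {a: True, t: True, w: False}
  {a: True, w: True, t: True}
  {w: False, t: False, a: False}


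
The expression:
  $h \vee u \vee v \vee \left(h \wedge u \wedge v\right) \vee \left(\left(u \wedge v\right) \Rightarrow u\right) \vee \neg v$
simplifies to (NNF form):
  $\text{True}$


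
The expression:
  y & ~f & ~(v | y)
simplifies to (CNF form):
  False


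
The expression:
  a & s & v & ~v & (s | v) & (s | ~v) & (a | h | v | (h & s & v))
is never true.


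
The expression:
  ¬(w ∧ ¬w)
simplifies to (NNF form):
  True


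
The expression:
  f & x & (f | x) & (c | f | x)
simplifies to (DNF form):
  f & x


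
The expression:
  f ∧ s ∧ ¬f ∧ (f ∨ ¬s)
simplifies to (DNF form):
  False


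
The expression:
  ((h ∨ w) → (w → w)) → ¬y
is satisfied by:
  {y: False}


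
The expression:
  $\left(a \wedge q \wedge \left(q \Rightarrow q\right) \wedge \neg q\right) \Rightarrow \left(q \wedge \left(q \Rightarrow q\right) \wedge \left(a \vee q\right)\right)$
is always true.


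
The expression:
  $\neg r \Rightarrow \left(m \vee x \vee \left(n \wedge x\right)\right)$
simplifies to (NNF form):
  $m \vee r \vee x$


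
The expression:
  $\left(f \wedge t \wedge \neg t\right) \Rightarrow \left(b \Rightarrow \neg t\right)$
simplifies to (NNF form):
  $\text{True}$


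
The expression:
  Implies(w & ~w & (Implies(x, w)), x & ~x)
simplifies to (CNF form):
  True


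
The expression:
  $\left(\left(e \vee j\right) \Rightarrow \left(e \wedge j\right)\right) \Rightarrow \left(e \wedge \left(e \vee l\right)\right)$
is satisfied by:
  {e: True, j: True}
  {e: True, j: False}
  {j: True, e: False}


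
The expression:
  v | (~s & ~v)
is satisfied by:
  {v: True, s: False}
  {s: False, v: False}
  {s: True, v: True}


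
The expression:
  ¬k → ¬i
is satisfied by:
  {k: True, i: False}
  {i: False, k: False}
  {i: True, k: True}


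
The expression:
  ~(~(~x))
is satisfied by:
  {x: False}


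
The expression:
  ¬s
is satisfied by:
  {s: False}


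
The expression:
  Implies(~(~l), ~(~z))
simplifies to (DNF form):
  z | ~l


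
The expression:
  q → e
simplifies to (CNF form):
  e ∨ ¬q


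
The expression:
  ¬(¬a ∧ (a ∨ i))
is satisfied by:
  {a: True, i: False}
  {i: False, a: False}
  {i: True, a: True}


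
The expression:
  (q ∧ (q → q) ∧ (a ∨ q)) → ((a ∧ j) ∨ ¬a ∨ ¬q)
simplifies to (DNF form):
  j ∨ ¬a ∨ ¬q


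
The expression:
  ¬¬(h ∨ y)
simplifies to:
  h ∨ y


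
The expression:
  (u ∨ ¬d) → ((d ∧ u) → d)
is always true.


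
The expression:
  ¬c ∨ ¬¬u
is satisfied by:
  {u: True, c: False}
  {c: False, u: False}
  {c: True, u: True}


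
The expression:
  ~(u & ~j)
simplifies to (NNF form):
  j | ~u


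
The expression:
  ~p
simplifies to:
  ~p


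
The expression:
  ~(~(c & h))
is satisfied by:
  {h: True, c: True}


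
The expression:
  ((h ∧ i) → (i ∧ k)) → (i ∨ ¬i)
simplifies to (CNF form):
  True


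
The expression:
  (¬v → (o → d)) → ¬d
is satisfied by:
  {d: False}


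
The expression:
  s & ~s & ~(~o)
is never true.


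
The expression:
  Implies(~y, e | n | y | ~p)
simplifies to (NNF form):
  e | n | y | ~p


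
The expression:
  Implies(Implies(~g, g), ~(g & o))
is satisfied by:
  {g: False, o: False}
  {o: True, g: False}
  {g: True, o: False}


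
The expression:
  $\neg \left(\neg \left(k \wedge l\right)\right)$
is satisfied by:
  {k: True, l: True}


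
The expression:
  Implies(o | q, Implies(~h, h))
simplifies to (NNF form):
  h | (~o & ~q)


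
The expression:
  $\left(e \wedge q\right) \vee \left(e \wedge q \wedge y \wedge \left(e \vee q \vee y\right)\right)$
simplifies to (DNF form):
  $e \wedge q$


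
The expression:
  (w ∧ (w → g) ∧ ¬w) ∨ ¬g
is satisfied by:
  {g: False}


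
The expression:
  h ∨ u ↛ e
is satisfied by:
  {h: True, u: True, e: False}
  {h: True, u: False, e: False}
  {h: True, e: True, u: True}
  {h: True, e: True, u: False}
  {u: True, e: False, h: False}


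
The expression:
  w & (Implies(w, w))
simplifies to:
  w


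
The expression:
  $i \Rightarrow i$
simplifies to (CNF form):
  $\text{True}$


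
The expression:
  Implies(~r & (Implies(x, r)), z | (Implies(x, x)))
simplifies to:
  True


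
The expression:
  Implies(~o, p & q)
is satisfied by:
  {o: True, p: True, q: True}
  {o: True, p: True, q: False}
  {o: True, q: True, p: False}
  {o: True, q: False, p: False}
  {p: True, q: True, o: False}


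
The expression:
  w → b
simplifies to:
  b ∨ ¬w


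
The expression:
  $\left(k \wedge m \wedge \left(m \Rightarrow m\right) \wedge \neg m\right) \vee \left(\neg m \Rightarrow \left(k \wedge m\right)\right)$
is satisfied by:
  {m: True}


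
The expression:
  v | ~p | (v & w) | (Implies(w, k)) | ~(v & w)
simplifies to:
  True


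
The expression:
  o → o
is always true.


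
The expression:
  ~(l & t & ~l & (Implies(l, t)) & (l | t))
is always true.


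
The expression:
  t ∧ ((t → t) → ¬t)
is never true.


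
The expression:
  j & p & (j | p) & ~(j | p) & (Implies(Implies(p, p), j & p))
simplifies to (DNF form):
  False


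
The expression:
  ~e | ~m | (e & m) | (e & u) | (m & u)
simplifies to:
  True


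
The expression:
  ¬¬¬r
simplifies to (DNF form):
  ¬r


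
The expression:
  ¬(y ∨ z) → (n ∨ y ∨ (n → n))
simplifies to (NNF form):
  True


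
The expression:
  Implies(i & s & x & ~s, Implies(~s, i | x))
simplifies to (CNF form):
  True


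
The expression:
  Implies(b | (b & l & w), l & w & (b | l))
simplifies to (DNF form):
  ~b | (l & w)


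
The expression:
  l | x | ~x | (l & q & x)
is always true.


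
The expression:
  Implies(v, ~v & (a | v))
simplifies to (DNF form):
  ~v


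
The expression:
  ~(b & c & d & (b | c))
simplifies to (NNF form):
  ~b | ~c | ~d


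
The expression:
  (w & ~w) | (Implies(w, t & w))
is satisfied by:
  {t: True, w: False}
  {w: False, t: False}
  {w: True, t: True}


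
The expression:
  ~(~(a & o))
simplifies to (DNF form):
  a & o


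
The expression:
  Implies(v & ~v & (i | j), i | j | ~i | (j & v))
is always true.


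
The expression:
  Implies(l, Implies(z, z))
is always true.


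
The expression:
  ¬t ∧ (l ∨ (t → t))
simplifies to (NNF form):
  ¬t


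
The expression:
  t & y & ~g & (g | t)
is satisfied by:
  {t: True, y: True, g: False}


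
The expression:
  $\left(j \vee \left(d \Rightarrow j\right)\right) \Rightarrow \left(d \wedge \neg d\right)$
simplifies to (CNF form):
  $d \wedge \neg j$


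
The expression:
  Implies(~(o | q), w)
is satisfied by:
  {q: True, w: True, o: True}
  {q: True, w: True, o: False}
  {q: True, o: True, w: False}
  {q: True, o: False, w: False}
  {w: True, o: True, q: False}
  {w: True, o: False, q: False}
  {o: True, w: False, q: False}


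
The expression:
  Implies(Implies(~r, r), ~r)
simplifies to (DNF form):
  ~r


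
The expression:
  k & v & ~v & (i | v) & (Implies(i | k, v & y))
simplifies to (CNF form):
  False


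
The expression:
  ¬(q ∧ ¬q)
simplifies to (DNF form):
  True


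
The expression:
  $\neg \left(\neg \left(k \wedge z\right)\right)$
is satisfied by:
  {z: True, k: True}


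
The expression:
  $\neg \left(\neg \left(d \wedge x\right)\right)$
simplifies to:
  $d \wedge x$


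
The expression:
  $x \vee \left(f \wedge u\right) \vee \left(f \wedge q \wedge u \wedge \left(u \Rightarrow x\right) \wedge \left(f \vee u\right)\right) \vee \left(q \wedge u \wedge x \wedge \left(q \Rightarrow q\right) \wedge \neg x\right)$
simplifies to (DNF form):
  $x \vee \left(f \wedge u\right)$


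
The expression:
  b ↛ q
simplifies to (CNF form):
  b ∧ ¬q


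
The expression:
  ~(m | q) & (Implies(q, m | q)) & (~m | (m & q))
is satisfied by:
  {q: False, m: False}


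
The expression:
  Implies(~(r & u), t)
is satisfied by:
  {t: True, u: True, r: True}
  {t: True, u: True, r: False}
  {t: True, r: True, u: False}
  {t: True, r: False, u: False}
  {u: True, r: True, t: False}


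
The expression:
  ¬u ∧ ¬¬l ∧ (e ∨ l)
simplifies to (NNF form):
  l ∧ ¬u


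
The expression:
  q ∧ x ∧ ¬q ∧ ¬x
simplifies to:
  False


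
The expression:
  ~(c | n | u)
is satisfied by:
  {n: False, u: False, c: False}


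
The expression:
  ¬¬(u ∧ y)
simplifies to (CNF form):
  u ∧ y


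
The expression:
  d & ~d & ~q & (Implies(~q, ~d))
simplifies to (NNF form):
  False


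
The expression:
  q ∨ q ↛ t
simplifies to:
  q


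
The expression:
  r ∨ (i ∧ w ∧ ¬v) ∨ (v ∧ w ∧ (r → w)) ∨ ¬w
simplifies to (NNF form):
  i ∨ r ∨ v ∨ ¬w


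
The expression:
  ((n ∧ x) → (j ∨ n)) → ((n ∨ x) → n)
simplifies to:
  n ∨ ¬x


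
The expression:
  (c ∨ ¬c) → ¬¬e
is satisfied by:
  {e: True}


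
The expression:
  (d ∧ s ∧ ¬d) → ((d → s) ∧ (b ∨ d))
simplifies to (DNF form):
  True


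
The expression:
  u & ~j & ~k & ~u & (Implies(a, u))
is never true.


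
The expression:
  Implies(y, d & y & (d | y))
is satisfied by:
  {d: True, y: False}
  {y: False, d: False}
  {y: True, d: True}


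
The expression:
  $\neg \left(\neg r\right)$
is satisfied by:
  {r: True}


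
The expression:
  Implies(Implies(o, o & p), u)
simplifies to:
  u | (o & ~p)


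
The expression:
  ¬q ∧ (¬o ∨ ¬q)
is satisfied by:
  {q: False}


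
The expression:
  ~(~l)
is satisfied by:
  {l: True}


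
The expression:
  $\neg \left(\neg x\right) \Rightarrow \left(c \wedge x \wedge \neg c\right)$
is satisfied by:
  {x: False}


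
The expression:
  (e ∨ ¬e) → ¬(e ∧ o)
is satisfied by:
  {e: False, o: False}
  {o: True, e: False}
  {e: True, o: False}


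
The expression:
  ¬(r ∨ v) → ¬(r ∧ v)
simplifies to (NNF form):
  True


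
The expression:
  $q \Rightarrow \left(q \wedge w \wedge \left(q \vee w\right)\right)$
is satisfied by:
  {w: True, q: False}
  {q: False, w: False}
  {q: True, w: True}


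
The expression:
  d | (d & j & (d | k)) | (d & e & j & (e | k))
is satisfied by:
  {d: True}


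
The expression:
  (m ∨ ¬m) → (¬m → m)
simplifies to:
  m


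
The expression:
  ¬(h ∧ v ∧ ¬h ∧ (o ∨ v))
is always true.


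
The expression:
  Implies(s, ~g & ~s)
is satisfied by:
  {s: False}


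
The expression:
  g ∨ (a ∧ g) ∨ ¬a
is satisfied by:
  {g: True, a: False}
  {a: False, g: False}
  {a: True, g: True}


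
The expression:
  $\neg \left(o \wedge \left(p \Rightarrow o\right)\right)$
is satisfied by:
  {o: False}


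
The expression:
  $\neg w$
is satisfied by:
  {w: False}


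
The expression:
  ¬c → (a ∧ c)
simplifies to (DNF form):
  c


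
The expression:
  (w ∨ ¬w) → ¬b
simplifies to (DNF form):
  ¬b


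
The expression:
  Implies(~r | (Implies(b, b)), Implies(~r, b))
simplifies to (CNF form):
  b | r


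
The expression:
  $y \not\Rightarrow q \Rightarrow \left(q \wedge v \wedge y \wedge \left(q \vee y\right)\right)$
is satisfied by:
  {q: True, y: False}
  {y: False, q: False}
  {y: True, q: True}


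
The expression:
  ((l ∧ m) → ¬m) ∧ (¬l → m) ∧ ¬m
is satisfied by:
  {l: True, m: False}


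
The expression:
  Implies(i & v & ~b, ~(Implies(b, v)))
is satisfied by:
  {b: True, v: False, i: False}
  {v: False, i: False, b: False}
  {b: True, i: True, v: False}
  {i: True, v: False, b: False}
  {b: True, v: True, i: False}
  {v: True, b: False, i: False}
  {b: True, i: True, v: True}


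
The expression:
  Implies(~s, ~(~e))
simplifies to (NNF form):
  e | s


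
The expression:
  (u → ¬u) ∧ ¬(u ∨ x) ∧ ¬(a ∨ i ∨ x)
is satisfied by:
  {x: False, u: False, i: False, a: False}


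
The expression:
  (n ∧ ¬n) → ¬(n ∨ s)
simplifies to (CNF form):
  True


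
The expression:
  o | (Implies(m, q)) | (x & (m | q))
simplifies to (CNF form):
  o | q | x | ~m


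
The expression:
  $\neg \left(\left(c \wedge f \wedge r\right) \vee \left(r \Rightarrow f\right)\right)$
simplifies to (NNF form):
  $r \wedge \neg f$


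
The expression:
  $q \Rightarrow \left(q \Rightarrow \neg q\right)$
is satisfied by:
  {q: False}


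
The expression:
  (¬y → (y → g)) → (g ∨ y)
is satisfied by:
  {y: True, g: True}
  {y: True, g: False}
  {g: True, y: False}


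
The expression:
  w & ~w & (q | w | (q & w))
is never true.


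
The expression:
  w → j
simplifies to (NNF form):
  j ∨ ¬w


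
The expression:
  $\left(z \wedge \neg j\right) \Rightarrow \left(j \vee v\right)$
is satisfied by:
  {v: True, j: True, z: False}
  {v: True, j: False, z: False}
  {j: True, v: False, z: False}
  {v: False, j: False, z: False}
  {z: True, v: True, j: True}
  {z: True, v: True, j: False}
  {z: True, j: True, v: False}


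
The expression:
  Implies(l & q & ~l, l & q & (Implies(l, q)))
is always true.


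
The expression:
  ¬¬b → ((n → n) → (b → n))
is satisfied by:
  {n: True, b: False}
  {b: False, n: False}
  {b: True, n: True}


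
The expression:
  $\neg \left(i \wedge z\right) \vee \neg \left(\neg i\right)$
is always true.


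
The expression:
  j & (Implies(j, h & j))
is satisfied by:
  {h: True, j: True}


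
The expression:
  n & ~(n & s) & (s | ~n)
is never true.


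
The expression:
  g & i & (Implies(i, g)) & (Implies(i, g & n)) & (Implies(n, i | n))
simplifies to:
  g & i & n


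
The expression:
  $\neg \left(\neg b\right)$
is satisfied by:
  {b: True}


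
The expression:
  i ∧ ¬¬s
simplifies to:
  i ∧ s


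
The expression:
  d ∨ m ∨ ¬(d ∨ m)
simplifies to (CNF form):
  True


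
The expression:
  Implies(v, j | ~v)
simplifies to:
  j | ~v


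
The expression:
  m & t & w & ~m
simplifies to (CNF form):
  False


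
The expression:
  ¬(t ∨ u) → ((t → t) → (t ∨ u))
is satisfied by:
  {t: True, u: True}
  {t: True, u: False}
  {u: True, t: False}


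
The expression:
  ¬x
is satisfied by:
  {x: False}


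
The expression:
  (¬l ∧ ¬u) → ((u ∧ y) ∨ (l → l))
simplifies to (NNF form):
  True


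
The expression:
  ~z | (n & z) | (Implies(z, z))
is always true.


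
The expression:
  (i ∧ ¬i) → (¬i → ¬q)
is always true.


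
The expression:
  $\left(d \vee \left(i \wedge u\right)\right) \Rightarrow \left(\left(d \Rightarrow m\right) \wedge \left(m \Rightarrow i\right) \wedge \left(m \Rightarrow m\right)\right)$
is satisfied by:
  {m: True, i: True, d: False}
  {m: True, i: False, d: False}
  {i: True, m: False, d: False}
  {m: False, i: False, d: False}
  {d: True, m: True, i: True}


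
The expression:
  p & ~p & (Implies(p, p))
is never true.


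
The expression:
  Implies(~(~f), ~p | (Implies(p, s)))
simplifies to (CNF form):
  s | ~f | ~p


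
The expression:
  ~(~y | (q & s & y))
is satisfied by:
  {y: True, s: False, q: False}
  {q: True, y: True, s: False}
  {s: True, y: True, q: False}


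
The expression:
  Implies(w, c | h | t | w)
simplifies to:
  True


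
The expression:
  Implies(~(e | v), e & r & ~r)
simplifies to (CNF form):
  e | v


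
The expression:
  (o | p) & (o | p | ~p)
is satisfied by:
  {o: True, p: True}
  {o: True, p: False}
  {p: True, o: False}


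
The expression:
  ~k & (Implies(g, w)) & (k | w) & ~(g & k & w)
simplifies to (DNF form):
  w & ~k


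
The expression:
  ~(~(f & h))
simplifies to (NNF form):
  f & h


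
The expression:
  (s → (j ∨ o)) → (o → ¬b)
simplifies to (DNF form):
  ¬b ∨ ¬o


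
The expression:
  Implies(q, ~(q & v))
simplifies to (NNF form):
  ~q | ~v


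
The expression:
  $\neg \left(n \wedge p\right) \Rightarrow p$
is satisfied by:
  {p: True}


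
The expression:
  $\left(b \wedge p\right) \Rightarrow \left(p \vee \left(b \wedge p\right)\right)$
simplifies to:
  $\text{True}$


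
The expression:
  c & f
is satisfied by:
  {c: True, f: True}


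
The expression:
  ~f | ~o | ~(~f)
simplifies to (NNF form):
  True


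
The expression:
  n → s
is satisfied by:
  {s: True, n: False}
  {n: False, s: False}
  {n: True, s: True}


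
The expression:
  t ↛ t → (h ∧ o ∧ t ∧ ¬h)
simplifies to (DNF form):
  True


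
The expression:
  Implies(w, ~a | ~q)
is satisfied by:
  {w: False, q: False, a: False}
  {a: True, w: False, q: False}
  {q: True, w: False, a: False}
  {a: True, q: True, w: False}
  {w: True, a: False, q: False}
  {a: True, w: True, q: False}
  {q: True, w: True, a: False}


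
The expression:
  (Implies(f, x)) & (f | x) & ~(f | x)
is never true.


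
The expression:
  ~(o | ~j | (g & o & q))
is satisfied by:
  {j: True, o: False}


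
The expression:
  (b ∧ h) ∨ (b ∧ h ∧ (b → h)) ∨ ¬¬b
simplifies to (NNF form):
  b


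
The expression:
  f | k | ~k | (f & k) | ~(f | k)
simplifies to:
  True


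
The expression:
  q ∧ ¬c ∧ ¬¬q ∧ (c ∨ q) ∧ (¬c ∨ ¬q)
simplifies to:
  q ∧ ¬c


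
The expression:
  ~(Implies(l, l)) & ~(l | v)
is never true.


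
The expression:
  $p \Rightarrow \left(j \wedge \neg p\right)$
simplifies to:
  $\neg p$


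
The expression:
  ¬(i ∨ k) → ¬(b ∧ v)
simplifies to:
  i ∨ k ∨ ¬b ∨ ¬v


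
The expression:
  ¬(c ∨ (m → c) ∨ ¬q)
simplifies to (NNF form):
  m ∧ q ∧ ¬c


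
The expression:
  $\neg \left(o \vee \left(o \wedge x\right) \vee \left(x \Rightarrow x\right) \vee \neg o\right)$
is never true.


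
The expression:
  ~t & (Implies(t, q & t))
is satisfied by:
  {t: False}


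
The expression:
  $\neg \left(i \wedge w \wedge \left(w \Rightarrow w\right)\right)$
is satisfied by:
  {w: False, i: False}
  {i: True, w: False}
  {w: True, i: False}


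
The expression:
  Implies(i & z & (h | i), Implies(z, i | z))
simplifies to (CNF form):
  True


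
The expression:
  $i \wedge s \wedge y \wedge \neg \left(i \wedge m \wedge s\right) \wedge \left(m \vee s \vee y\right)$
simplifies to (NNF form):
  $i \wedge s \wedge y \wedge \neg m$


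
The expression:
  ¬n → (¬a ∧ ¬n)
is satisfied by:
  {n: True, a: False}
  {a: False, n: False}
  {a: True, n: True}


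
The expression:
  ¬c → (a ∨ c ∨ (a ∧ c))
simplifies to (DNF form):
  a ∨ c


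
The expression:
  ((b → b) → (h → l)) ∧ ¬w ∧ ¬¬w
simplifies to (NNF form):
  False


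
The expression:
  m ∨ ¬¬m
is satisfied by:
  {m: True}


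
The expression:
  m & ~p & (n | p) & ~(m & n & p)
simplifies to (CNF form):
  m & n & ~p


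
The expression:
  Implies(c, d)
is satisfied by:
  {d: True, c: False}
  {c: False, d: False}
  {c: True, d: True}


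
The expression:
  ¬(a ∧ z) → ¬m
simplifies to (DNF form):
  (a ∧ z) ∨ ¬m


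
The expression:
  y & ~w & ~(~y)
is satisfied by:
  {y: True, w: False}


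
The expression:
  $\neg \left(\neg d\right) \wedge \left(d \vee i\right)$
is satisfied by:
  {d: True}


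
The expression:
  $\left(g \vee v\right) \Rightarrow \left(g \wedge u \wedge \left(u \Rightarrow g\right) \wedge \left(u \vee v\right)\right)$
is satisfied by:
  {u: True, v: False, g: False}
  {v: False, g: False, u: False}
  {g: True, u: True, v: False}
  {g: True, v: True, u: True}


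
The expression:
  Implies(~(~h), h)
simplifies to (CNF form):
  True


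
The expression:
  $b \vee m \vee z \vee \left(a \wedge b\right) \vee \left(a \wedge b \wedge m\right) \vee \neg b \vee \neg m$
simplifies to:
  $\text{True}$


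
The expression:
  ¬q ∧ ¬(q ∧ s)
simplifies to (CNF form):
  ¬q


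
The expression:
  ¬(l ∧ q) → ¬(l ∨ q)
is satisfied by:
  {l: False, q: False}
  {q: True, l: True}


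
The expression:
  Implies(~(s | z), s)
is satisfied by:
  {z: True, s: True}
  {z: True, s: False}
  {s: True, z: False}


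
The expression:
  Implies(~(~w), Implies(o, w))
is always true.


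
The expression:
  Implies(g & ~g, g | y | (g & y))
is always true.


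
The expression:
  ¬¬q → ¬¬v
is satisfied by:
  {v: True, q: False}
  {q: False, v: False}
  {q: True, v: True}


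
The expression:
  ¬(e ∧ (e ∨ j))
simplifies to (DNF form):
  ¬e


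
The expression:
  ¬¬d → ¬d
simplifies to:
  ¬d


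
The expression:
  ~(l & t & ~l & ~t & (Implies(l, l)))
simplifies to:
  True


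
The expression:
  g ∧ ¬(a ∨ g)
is never true.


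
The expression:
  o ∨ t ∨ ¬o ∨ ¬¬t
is always true.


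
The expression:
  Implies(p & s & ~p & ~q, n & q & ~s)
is always true.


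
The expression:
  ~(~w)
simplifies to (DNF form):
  w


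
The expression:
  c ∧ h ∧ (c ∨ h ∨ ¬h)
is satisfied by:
  {h: True, c: True}


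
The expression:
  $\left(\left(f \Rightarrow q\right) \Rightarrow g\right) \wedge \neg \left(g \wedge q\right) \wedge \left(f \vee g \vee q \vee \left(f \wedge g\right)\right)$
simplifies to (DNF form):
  $\left(f \wedge \neg q\right) \vee \left(g \wedge \neg q\right)$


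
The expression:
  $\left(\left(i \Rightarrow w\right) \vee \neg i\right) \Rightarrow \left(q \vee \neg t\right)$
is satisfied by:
  {q: True, i: True, w: False, t: False}
  {q: True, i: False, w: False, t: False}
  {q: True, w: True, i: True, t: False}
  {q: True, w: True, i: False, t: False}
  {i: True, q: False, w: False, t: False}
  {q: False, i: False, w: False, t: False}
  {w: True, i: True, q: False, t: False}
  {w: True, q: False, i: False, t: False}
  {q: True, t: True, i: True, w: False}
  {q: True, t: True, i: False, w: False}
  {q: True, t: True, w: True, i: True}
  {q: True, t: True, w: True, i: False}
  {t: True, i: True, w: False, q: False}


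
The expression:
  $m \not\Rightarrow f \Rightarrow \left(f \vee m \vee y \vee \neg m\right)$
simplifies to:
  $\text{True}$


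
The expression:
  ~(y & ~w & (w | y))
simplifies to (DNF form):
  w | ~y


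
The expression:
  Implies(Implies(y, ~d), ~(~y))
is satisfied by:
  {y: True}


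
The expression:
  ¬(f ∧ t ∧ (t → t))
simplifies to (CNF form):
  ¬f ∨ ¬t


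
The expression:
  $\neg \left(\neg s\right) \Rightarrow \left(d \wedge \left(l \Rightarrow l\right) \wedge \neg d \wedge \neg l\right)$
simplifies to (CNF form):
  $\neg s$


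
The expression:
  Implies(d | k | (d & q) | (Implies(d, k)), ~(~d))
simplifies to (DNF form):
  d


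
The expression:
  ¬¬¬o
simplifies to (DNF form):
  ¬o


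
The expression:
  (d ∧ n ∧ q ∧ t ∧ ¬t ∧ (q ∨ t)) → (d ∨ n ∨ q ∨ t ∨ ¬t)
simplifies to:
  True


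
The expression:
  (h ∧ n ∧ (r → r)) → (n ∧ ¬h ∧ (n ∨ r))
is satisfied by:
  {h: False, n: False}
  {n: True, h: False}
  {h: True, n: False}


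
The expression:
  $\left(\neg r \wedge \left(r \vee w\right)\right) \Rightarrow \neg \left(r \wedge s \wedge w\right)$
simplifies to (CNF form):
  $\text{True}$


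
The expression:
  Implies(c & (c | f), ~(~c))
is always true.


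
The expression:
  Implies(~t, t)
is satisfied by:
  {t: True}


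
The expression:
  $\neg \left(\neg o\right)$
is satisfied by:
  {o: True}


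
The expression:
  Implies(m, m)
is always true.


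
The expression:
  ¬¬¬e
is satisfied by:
  {e: False}


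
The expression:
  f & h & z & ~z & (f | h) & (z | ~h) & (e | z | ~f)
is never true.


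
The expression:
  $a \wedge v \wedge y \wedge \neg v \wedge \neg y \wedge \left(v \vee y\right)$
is never true.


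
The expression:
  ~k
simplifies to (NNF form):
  ~k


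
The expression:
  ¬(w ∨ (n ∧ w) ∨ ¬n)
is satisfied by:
  {n: True, w: False}


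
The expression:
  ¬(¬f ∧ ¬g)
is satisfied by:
  {g: True, f: True}
  {g: True, f: False}
  {f: True, g: False}


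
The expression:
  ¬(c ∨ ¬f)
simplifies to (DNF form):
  f ∧ ¬c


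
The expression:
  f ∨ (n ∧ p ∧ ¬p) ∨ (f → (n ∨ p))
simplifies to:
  True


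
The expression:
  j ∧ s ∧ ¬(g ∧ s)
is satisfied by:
  {j: True, s: True, g: False}


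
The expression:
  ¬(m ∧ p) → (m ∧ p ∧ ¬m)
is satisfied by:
  {m: True, p: True}


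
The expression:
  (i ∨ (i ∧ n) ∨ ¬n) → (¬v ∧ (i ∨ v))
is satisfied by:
  {n: True, v: False, i: False}
  {i: True, n: True, v: False}
  {i: True, v: False, n: False}
  {n: True, v: True, i: False}


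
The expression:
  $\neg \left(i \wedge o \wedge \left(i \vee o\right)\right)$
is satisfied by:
  {o: False, i: False}
  {i: True, o: False}
  {o: True, i: False}


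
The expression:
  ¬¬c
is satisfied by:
  {c: True}


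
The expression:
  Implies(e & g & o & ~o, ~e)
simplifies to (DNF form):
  True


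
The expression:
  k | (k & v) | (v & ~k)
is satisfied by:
  {k: True, v: True}
  {k: True, v: False}
  {v: True, k: False}


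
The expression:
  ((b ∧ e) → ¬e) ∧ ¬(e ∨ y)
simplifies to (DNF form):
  ¬e ∧ ¬y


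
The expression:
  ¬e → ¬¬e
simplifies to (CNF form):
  e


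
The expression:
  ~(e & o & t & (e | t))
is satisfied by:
  {o: False, e: False, t: False}
  {t: True, o: False, e: False}
  {e: True, o: False, t: False}
  {t: True, e: True, o: False}
  {o: True, t: False, e: False}
  {t: True, o: True, e: False}
  {e: True, o: True, t: False}


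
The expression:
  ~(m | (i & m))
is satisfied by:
  {m: False}


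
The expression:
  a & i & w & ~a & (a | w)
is never true.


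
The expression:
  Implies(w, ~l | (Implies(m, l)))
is always true.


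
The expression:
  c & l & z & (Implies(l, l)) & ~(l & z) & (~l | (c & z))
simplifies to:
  False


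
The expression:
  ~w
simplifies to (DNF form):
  ~w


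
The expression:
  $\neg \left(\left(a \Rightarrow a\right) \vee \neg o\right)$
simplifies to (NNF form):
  $\text{False}$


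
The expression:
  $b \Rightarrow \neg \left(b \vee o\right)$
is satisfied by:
  {b: False}


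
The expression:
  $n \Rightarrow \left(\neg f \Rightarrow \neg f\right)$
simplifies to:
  $\text{True}$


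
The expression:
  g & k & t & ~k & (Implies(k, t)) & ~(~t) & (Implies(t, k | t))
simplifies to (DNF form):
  False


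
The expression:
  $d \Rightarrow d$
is always true.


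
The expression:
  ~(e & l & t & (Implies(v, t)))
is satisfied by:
  {l: False, e: False, t: False}
  {t: True, l: False, e: False}
  {e: True, l: False, t: False}
  {t: True, e: True, l: False}
  {l: True, t: False, e: False}
  {t: True, l: True, e: False}
  {e: True, l: True, t: False}


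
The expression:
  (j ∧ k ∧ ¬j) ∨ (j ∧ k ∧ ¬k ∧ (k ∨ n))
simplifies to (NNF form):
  False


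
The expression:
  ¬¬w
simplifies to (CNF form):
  w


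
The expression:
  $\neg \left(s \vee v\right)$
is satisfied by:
  {v: False, s: False}


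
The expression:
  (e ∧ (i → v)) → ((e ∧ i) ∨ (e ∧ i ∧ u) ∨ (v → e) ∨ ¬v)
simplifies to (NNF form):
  True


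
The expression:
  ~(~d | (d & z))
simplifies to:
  d & ~z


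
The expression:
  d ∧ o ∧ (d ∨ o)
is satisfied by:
  {d: True, o: True}


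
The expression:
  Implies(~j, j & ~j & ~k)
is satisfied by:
  {j: True}


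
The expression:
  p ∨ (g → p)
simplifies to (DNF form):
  p ∨ ¬g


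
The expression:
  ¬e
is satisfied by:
  {e: False}


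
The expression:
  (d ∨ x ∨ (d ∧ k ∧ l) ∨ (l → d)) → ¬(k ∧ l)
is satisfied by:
  {x: False, l: False, k: False, d: False}
  {d: True, x: False, l: False, k: False}
  {x: True, d: False, l: False, k: False}
  {d: True, x: True, l: False, k: False}
  {k: True, d: False, x: False, l: False}
  {d: True, k: True, x: False, l: False}
  {k: True, x: True, d: False, l: False}
  {d: True, k: True, x: True, l: False}
  {l: True, k: False, x: False, d: False}
  {l: True, d: True, k: False, x: False}
  {l: True, x: True, k: False, d: False}
  {d: True, l: True, x: True, k: False}
  {l: True, k: True, d: False, x: False}


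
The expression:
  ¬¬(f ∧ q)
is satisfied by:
  {f: True, q: True}


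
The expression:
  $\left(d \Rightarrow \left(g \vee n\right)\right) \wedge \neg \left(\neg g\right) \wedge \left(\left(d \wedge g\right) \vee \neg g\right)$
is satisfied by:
  {d: True, g: True}


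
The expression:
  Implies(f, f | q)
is always true.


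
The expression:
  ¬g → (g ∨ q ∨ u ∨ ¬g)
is always true.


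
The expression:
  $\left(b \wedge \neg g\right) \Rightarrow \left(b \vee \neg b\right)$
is always true.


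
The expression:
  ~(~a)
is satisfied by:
  {a: True}


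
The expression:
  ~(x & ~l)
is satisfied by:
  {l: True, x: False}
  {x: False, l: False}
  {x: True, l: True}


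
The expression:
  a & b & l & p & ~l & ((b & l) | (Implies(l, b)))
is never true.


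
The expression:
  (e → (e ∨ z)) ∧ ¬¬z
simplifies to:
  z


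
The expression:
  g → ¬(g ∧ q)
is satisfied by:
  {g: False, q: False}
  {q: True, g: False}
  {g: True, q: False}


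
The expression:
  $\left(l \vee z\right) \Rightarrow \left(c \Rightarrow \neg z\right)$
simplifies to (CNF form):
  $\neg c \vee \neg z$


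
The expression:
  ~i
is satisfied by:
  {i: False}


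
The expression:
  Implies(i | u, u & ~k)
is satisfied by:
  {k: False, u: False, i: False}
  {u: True, k: False, i: False}
  {i: True, u: True, k: False}
  {k: True, i: False, u: False}


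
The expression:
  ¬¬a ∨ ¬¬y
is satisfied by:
  {a: True, y: True}
  {a: True, y: False}
  {y: True, a: False}


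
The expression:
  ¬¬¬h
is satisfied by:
  {h: False}


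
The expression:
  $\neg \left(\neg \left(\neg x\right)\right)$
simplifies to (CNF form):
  $\neg x$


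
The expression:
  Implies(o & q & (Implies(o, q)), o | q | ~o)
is always true.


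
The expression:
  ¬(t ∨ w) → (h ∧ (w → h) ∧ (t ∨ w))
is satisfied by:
  {t: True, w: True}
  {t: True, w: False}
  {w: True, t: False}


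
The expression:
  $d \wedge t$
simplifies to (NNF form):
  $d \wedge t$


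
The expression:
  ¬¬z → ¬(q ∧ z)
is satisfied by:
  {q: False, z: False}
  {z: True, q: False}
  {q: True, z: False}


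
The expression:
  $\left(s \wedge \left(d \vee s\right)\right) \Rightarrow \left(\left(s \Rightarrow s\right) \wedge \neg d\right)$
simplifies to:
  $\neg d \vee \neg s$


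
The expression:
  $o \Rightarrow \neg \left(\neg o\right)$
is always true.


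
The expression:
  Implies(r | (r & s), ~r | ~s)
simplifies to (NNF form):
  ~r | ~s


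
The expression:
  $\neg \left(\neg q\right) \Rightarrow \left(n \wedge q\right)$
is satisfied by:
  {n: True, q: False}
  {q: False, n: False}
  {q: True, n: True}


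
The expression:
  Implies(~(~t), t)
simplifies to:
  True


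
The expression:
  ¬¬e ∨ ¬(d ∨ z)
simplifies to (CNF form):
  (e ∨ ¬d) ∧ (e ∨ ¬z)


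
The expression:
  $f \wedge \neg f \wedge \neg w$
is never true.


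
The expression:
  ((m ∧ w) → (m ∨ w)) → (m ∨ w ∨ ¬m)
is always true.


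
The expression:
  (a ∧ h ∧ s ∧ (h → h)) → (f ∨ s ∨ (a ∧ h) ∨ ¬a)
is always true.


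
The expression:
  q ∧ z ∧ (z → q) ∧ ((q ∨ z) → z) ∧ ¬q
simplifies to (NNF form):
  False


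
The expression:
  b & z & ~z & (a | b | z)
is never true.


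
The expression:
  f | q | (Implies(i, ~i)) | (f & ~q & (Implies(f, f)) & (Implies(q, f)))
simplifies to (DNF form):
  f | q | ~i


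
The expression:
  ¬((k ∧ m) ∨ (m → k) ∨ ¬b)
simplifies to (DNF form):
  b ∧ m ∧ ¬k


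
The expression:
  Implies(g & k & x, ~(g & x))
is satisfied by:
  {g: False, k: False, x: False}
  {x: True, g: False, k: False}
  {k: True, g: False, x: False}
  {x: True, k: True, g: False}
  {g: True, x: False, k: False}
  {x: True, g: True, k: False}
  {k: True, g: True, x: False}


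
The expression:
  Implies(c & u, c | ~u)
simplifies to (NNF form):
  True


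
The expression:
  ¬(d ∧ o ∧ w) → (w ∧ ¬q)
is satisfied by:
  {o: True, w: True, d: True, q: False}
  {o: True, w: True, d: False, q: False}
  {w: True, d: True, o: False, q: False}
  {w: True, o: False, d: False, q: False}
  {o: True, q: True, w: True, d: True}


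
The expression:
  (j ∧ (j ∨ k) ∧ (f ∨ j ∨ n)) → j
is always true.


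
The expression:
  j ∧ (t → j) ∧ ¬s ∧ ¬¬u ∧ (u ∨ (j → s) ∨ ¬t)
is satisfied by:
  {j: True, u: True, s: False}


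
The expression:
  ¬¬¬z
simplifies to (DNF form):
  ¬z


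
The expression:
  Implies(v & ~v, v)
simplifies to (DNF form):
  True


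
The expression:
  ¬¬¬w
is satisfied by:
  {w: False}


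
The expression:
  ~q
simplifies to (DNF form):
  ~q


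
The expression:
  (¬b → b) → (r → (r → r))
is always true.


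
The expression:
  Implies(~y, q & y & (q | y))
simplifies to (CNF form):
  y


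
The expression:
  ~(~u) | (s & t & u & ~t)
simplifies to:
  u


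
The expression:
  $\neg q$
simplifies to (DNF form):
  $\neg q$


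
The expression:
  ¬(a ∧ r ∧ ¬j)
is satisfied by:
  {j: True, a: False, r: False}
  {j: False, a: False, r: False}
  {r: True, j: True, a: False}
  {r: True, j: False, a: False}
  {a: True, j: True, r: False}
  {a: True, j: False, r: False}
  {a: True, r: True, j: True}


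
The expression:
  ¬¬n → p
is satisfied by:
  {p: True, n: False}
  {n: False, p: False}
  {n: True, p: True}


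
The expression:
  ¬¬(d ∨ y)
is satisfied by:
  {y: True, d: True}
  {y: True, d: False}
  {d: True, y: False}


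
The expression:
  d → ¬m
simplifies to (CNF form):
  ¬d ∨ ¬m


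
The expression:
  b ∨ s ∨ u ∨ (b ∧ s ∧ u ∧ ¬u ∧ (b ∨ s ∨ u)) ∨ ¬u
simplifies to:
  True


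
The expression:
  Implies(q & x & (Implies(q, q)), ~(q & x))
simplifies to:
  ~q | ~x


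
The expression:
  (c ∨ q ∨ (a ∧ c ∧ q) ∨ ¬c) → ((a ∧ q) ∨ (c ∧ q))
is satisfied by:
  {a: True, c: True, q: True}
  {a: True, q: True, c: False}
  {c: True, q: True, a: False}


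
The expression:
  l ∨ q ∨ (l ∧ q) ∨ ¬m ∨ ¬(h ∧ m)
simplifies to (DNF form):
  l ∨ q ∨ ¬h ∨ ¬m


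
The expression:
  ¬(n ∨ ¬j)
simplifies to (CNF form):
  j ∧ ¬n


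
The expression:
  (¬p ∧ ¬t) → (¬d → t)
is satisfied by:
  {d: True, t: True, p: True}
  {d: True, t: True, p: False}
  {d: True, p: True, t: False}
  {d: True, p: False, t: False}
  {t: True, p: True, d: False}
  {t: True, p: False, d: False}
  {p: True, t: False, d: False}


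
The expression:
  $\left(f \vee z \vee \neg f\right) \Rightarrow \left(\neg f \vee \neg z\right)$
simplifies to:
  $\neg f \vee \neg z$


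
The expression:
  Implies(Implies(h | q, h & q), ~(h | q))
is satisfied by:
  {h: False, q: False}
  {q: True, h: False}
  {h: True, q: False}


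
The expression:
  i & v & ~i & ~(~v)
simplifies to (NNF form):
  False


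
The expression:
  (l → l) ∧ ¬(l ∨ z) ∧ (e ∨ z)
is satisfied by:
  {e: True, z: False, l: False}


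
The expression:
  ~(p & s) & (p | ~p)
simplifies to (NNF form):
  ~p | ~s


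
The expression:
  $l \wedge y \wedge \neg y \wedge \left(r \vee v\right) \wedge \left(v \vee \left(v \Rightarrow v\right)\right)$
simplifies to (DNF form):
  $\text{False}$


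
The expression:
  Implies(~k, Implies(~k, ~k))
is always true.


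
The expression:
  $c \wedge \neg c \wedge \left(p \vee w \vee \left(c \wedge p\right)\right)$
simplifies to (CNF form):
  $\text{False}$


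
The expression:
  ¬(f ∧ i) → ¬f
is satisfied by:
  {i: True, f: False}
  {f: False, i: False}
  {f: True, i: True}


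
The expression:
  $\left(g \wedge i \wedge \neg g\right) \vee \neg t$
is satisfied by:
  {t: False}


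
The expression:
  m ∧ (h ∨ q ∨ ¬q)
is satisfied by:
  {m: True}


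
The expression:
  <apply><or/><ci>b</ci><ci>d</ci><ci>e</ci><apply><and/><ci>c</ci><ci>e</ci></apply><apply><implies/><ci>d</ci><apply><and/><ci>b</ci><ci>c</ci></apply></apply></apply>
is always true.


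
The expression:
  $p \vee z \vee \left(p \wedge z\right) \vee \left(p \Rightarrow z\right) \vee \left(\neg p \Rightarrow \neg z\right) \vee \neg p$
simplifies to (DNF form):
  $\text{True}$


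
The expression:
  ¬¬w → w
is always true.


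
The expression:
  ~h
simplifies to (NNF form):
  ~h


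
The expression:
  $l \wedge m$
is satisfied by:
  {m: True, l: True}


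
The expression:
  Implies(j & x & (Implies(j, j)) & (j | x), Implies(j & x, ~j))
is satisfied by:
  {x: False, j: False}
  {j: True, x: False}
  {x: True, j: False}


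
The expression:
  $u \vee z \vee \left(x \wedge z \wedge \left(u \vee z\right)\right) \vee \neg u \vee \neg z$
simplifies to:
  $\text{True}$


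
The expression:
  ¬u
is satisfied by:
  {u: False}


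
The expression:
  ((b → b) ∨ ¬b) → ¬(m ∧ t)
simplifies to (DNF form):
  ¬m ∨ ¬t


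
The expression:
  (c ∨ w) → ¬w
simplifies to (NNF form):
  ¬w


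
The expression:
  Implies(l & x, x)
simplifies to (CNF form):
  True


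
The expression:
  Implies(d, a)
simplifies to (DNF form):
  a | ~d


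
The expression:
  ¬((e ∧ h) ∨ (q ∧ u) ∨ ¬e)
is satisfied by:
  {e: True, u: False, q: False, h: False}
  {e: True, q: True, u: False, h: False}
  {e: True, u: True, q: False, h: False}
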